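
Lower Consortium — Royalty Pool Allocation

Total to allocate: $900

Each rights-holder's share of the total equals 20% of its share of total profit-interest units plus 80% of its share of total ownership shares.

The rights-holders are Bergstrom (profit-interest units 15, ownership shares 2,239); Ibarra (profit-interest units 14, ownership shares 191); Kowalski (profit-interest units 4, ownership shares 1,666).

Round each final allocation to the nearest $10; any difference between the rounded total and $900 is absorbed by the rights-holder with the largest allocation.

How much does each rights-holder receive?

Bergstrom: $480; Ibarra: $110; Kowalski: $310

Totals — profit-interest units 33, ownership shares 4,096.
Composite weights (20% profit-interest units + 80% ownership shares): Bergstrom 0.5282; Ibarra 0.1222; Kowalski 0.3496.
Raw shares: Bergstrom 475.39; Ibarra 109.94; Kowalski 314.67.
Rounded to nearest $10: Bergstrom $480; Ibarra $110; Kowalski $310. Sum = $900.
Sum already equals the total — no adjustment.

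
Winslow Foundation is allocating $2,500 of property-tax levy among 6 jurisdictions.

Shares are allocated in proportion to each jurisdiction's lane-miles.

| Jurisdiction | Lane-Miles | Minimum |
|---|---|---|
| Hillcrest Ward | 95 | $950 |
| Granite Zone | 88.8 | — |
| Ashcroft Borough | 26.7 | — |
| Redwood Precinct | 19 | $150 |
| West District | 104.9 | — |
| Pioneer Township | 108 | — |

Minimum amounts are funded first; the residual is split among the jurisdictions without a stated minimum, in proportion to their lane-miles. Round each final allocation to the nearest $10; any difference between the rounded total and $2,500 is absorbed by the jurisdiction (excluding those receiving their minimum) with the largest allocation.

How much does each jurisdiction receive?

Minimums first: Hillcrest Ward $950; Redwood Precinct $150. Remaining pool $1,400.
Remaining pool split over remaining lane-miles 328.4: Granite Zone 378.56 → $380; Ashcroft Borough 113.82 → $110; West District 447.20 → $450; Pioneer Township 460.41 → $460.

Hillcrest Ward: $950 | Granite Zone: $380 | Ashcroft Borough: $110 | Redwood Precinct: $150 | West District: $450 | Pioneer Township: $460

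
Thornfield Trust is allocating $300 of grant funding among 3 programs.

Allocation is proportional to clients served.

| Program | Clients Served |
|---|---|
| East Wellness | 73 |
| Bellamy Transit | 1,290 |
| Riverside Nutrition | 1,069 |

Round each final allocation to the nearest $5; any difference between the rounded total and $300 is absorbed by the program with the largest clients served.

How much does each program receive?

Clients served total: 73 + 1,290 + 1,069 = 2,432.
Unrounded shares: East Wellness 9.00; Bellamy Transit 159.13; Riverside Nutrition 131.87.
At nearest $5: East Wellness $10; Bellamy Transit $160; Riverside Nutrition $130. Sum = $300.
Rounded total matches; no reconciliation needed.

East Wellness: $10 · Bellamy Transit: $160 · Riverside Nutrition: $130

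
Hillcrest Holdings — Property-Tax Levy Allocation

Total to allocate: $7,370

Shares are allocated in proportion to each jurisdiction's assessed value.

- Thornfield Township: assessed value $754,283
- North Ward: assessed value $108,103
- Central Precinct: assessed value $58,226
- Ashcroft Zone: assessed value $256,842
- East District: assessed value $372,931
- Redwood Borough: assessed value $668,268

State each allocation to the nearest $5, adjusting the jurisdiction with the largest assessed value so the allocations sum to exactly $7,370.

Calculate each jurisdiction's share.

Total assessed value = 754,283 + 108,103 + 58,226 + 256,842 + 372,931 + 668,268 = 2,218,653.
Unrounded shares: Thornfield Township 2,505.60; North Ward 359.10; Central Precinct 193.42; Ashcroft Zone 853.19; East District 1,238.82; Redwood Borough 2,219.88.
After rounding ($5): Thornfield Township $2,505; North Ward $360; Central Precinct $195; Ashcroft Zone $855; East District $1,240; Redwood Borough $2,220. Sum = $7,375.
Difference $7,370 − $7,375 = −$5 applied to largest assessed value (Thornfield Township): Thornfield Township becomes $2,500.

Thornfield Township: $2,500 · North Ward: $360 · Central Precinct: $195 · Ashcroft Zone: $855 · East District: $1,240 · Redwood Borough: $2,220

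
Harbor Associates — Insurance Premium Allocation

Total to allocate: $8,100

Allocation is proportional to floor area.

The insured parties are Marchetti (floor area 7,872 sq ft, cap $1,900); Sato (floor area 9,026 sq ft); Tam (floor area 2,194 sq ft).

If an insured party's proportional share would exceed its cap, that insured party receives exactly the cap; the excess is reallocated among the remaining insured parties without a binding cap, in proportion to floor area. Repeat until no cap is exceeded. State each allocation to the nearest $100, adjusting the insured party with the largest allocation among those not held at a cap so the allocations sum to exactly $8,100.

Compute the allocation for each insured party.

Marchetti: $1,900 · Sato: $5,000 · Tam: $1,200

Floor area total: 19,092.
Pro-rata shares before constraints: Marchetti 3,339.79; Sato 3,829.38; Tam 930.83.
Capped: Marchetti ($1,900); remaining pool $6,200 reallocated over remaining floor area 11,220.
Redistributed shares: Sato 4,987.63 → $5,000; Tam 1,212.37 → $1,200.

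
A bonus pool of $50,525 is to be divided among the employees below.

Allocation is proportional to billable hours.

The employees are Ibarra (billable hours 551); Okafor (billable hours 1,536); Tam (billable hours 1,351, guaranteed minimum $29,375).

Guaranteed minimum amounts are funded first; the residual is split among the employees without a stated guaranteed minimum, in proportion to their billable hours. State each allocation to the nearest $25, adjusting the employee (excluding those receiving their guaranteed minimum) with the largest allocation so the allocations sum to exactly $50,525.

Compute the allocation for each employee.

Ibarra: $5,575; Okafor: $15,575; Tam: $29,375

Guaranteed amounts: Tam $29,375. Residual $21,150.
Residual split over remaining billable hours 2,087: Ibarra 5,583.92 → $5,575; Okafor 15,566.08 → $15,575.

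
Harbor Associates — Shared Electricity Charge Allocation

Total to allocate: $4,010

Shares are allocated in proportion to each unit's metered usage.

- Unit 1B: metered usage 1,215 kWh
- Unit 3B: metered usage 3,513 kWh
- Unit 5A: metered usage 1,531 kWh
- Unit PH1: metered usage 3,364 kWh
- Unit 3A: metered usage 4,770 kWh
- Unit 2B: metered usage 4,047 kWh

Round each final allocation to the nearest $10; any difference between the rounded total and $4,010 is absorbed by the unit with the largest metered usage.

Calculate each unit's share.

Unit 1B: $260 · Unit 3B: $760 · Unit 5A: $330 · Unit PH1: $730 · Unit 3A: $1,050 · Unit 2B: $880

Metered usage total: 18,440.
Pro-rata amounts: Unit 1B 1,215/18,440 × $4,010 = 264.22; Unit 3B 3,513/18,440 × $4,010 = 763.94; Unit 5A 1,531/18,440 × $4,010 = 332.93; Unit PH1 3,364/18,440 × $4,010 = 731.54; Unit 3A 4,770/18,440 × $4,010 = 1,037.29; Unit 2B 4,047/18,440 × $4,010 = 880.07.
After rounding ($10): Unit 1B $260; Unit 3B $760; Unit 5A $330; Unit PH1 $730; Unit 3A $1,040; Unit 2B $880. Sum = $4,000.
Difference $4,010 − $4,000 = +$10 applied to largest metered usage (Unit 3A): Unit 3A becomes $1,050.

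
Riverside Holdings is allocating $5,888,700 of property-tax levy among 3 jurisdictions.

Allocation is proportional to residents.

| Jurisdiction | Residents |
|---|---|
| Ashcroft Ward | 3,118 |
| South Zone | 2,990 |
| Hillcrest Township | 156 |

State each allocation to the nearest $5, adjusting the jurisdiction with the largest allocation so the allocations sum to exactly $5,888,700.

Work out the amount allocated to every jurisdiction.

Combined residents = 6,264.
Raw shares: Ashcroft Ward 3,118/6,264 × $5,888,700 = 2,931,188.79; South Zone 2,990/6,264 × $5,888,700 = 2,810,857.76; Hillcrest Township 156/6,264 × $5,888,700 = 146,653.45.
At nearest $5: Ashcroft Ward $2,931,190; South Zone $2,810,860; Hillcrest Township $146,655. Sum = $5,888,705.
Difference $5,888,700 − $5,888,705 = −$5 applied to largest allocation (Ashcroft Ward): Ashcroft Ward becomes $2,931,185.

Ashcroft Ward: $2,931,185 · South Zone: $2,810,860 · Hillcrest Township: $146,655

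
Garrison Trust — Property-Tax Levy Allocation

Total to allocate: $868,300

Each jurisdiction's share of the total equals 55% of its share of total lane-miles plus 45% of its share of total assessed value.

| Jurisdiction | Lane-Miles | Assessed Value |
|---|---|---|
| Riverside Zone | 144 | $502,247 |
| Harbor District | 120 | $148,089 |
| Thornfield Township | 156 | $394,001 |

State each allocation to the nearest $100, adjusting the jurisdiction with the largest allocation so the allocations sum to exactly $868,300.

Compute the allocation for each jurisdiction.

Riverside Zone: $351,600 · Harbor District: $191,900 · Thornfield Township: $324,800

Lane-miles total 420; assessed value total 1,044,337.
Blended shares (55% lane-miles + 45% assessed value): Riverside Zone 0.4050; Harbor District 0.2210; Thornfield Township 0.3741.
Raw shares: Riverside Zone 351,650.51; Harbor District 191,854.12; Thornfield Township 324,795.37.
After rounding ($100): Riverside Zone $351,700; Harbor District $191,900; Thornfield Township $324,800. Sum = $868,400.
Difference $868,300 − $868,400 = −$100 applied to largest allocation (Riverside Zone): Riverside Zone becomes $351,600.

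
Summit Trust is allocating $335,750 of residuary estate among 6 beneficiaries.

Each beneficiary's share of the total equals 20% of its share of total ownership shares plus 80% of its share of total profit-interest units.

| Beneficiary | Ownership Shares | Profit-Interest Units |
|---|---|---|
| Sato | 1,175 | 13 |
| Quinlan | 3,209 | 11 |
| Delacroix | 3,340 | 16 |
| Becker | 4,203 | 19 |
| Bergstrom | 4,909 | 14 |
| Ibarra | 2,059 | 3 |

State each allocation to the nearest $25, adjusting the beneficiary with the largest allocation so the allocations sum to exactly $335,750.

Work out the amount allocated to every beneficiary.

Sato: $50,125; Quinlan: $50,275; Delacroix: $68,425; Becker: $82,075; Bergstrom: $66,925; Ibarra: $17,925

Totals — ownership shares 18,895, profit-interest units 76.
Blended shares (20% ownership shares + 80% profit-interest units): Sato 0.1493; Quinlan 0.1498; Delacroix 0.2038; Becker 0.2445; Bergstrom 0.1993; Ibarra 0.0534.
Proportional shares: Sato 50,120.51; Quinlan 50,280.62; Delacroix 68,417.23; Becker 82,086.83; Bergstrom 66,924.80; Ibarra 17,920.01.
Rounded to nearest $25: Sato $50,125; Quinlan $50,275; Delacroix $68,425; Becker $82,075; Bergstrom $66,925; Ibarra $17,925. Sum = $335,750.
No rounding difference to absorb.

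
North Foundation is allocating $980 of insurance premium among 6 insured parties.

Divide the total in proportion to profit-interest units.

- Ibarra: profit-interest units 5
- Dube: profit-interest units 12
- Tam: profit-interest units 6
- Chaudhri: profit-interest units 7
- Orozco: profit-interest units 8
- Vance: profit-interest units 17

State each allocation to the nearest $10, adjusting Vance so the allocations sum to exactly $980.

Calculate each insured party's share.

Combined profit-interest units = 55.
Proportional shares: Ibarra 5/55 × $980 = 89.09; Dube 12/55 × $980 = 213.82; Tam 6/55 × $980 = 106.91; Chaudhri 7/55 × $980 = 124.73; Orozco 8/55 × $980 = 142.55; Vance 17/55 × $980 = 302.91.
After rounding ($10): Ibarra $90; Dube $210; Tam $110; Chaudhri $120; Orozco $140; Vance $300. Sum = $970.
Difference $980 − $970 = +$10 applied to Vance: Vance becomes $310.

Ibarra: $90 | Dube: $210 | Tam: $110 | Chaudhri: $120 | Orozco: $140 | Vance: $310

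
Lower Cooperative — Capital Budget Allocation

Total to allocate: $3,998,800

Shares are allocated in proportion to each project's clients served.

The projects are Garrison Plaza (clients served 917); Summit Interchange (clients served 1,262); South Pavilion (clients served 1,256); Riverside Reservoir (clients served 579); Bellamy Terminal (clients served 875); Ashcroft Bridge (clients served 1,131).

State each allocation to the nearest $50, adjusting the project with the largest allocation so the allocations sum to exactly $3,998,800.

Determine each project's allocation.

Garrison Plaza: $609,100 | Summit Interchange: $838,350 | South Pavilion: $834,300 | Riverside Reservoir: $384,600 | Bellamy Terminal: $581,200 | Ashcroft Bridge: $751,250

Clients served total: 6,020.
Raw shares: Garrison Plaza 917/6,020 × $3,998,800 = 609,119.53; Summit Interchange 1,262/6,020 × $3,998,800 = 838,286.64; South Pavilion 1,256/6,020 × $3,998,800 = 834,301.13; Riverside Reservoir 579/6,020 × $3,998,800 = 384,602.19; Bellamy Terminal 875/6,020 × $3,998,800 = 581,220.93; Ashcroft Bridge 1,131/6,020 × $3,998,800 = 751,269.57.
After rounding ($50): Garrison Plaza $609,100; Summit Interchange $838,300; South Pavilion $834,300; Riverside Reservoir $384,600; Bellamy Terminal $581,200; Ashcroft Bridge $751,250. Sum = $3,998,750.
Difference $3,998,800 − $3,998,750 = +$50 applied to largest allocation (Summit Interchange): Summit Interchange becomes $838,350.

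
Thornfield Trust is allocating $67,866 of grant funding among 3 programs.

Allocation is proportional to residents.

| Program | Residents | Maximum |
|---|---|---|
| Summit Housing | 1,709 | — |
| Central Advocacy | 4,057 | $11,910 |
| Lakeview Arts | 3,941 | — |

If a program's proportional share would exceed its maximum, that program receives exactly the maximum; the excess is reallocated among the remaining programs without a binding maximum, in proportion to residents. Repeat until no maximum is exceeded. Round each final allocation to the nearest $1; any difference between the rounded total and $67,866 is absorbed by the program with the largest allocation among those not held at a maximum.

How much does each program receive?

Total residents = 9,707.
Proportional shares (ignoring caps): Summit Housing 11,948.39; Central Advocacy 28,364.31; Lakeview Arts 27,553.30.
Cap binds for Central Advocacy ($11,910); balance $55,956 reallocated over remaining residents 5,650.
Remaining shares: Summit Housing 16,925.45 → $16,925; Lakeview Arts 39,030.55 → $39,031.

Summit Housing: $16,925 · Central Advocacy: $11,910 · Lakeview Arts: $39,031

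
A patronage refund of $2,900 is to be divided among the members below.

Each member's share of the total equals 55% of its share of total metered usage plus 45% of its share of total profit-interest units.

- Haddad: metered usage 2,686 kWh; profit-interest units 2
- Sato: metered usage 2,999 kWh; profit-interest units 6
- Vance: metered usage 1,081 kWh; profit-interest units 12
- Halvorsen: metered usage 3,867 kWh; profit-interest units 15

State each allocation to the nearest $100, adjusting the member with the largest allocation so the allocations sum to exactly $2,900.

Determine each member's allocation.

Metered usage total 10,633; profit-interest units total 35.
Blended shares (55% metered usage + 45% profit-interest units): Haddad 0.1646; Sato 0.2323; Vance 0.2102; Halvorsen 0.3929.
Unrounded shares: Haddad 477.48; Sato 673.58; Vance 609.58; Halvorsen 1,139.35.
At nearest $100: Haddad $500; Sato $700; Vance $600; Halvorsen $1,100. Sum = $2,900.
No rounding difference to absorb.

Haddad: $500 · Sato: $700 · Vance: $600 · Halvorsen: $1,100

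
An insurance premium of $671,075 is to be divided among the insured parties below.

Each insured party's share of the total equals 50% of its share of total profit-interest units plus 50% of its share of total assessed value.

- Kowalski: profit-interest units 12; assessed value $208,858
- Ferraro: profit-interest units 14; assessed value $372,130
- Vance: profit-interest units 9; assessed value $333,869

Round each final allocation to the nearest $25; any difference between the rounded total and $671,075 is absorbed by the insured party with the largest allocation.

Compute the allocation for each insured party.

Kowalski: $191,650 | Ferraro: $270,700 | Vance: $208,725

Profit-interest units total 35; assessed value total 914,857.
Combined weights (50% profit-interest units + 50% assessed value): Kowalski 0.2856; Ferraro 0.4034; Vance 0.3110.
Pro-rata amounts: Kowalski 191,643.23; Ferraro 270,699.25; Vance 208,732.53.
At nearest $25: Kowalski $191,650; Ferraro $270,700; Vance $208,725. Sum = $671,075.
Sum already equals the total — no adjustment.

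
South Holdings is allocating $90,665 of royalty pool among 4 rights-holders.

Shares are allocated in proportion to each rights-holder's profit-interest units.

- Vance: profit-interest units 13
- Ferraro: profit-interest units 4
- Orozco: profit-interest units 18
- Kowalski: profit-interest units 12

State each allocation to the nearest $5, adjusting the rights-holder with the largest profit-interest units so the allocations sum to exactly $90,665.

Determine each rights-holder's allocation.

Vance: $25,080 · Ferraro: $7,715 · Orozco: $34,720 · Kowalski: $23,150

Sum of profit-interest units: 47.
Raw shares: Vance 13/47 × $90,665 = 25,077.55; Ferraro 4/47 × $90,665 = 7,716.17; Orozco 18/47 × $90,665 = 34,722.77; Kowalski 12/47 × $90,665 = 23,148.51.
After rounding ($5): Vance $25,080; Ferraro $7,715; Orozco $34,725; Kowalski $23,150. Sum = $90,670.
Difference $90,665 − $90,670 = −$5 applied to largest profit-interest units (Orozco): Orozco becomes $34,720.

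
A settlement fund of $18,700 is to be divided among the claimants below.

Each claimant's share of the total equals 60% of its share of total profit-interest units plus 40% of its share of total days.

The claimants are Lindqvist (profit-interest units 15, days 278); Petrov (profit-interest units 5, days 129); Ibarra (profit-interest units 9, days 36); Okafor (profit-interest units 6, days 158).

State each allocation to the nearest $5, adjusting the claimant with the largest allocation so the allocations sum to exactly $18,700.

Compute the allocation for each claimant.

Profit-interest units total 35; days total 601.
Blended shares (60% profit-interest units + 40% days): Lindqvist 0.4422; Petrov 0.1716; Ibarra 0.1782; Okafor 0.2080.
Pro-rata amounts: Lindqvist 8,268.54; Petrov 3,208.38; Ibarra 3,333.20; Okafor 3,889.88.
At nearest $5: Lindqvist $8,270; Petrov $3,210; Ibarra $3,335; Okafor $3,890. Sum = $18,705.
Difference $18,700 − $18,705 = −$5 applied to largest allocation (Lindqvist): Lindqvist becomes $8,265.

Lindqvist: $8,265 · Petrov: $3,210 · Ibarra: $3,335 · Okafor: $3,890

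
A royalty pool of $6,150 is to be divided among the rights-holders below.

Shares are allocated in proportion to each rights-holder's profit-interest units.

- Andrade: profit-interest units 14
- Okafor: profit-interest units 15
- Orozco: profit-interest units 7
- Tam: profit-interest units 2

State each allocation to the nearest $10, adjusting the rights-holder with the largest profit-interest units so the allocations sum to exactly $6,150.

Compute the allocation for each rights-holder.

Profit-interest units total: 14 + 15 + 7 + 2 = 38.
Pro-rata amounts: Andrade 2,265.79; Okafor 2,427.63; Orozco 1,132.89; Tam 323.68.
Rounded to nearest $10: Andrade $2,270; Okafor $2,430; Orozco $1,130; Tam $320. Sum = $6,150.
Rounded total matches; no reconciliation needed.

Andrade: $2,270 · Okafor: $2,430 · Orozco: $1,130 · Tam: $320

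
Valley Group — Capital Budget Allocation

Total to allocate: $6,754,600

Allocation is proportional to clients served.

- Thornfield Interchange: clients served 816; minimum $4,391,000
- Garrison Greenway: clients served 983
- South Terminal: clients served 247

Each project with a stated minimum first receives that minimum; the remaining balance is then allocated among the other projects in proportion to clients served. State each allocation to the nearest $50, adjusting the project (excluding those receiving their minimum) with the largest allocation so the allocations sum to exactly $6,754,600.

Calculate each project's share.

Guaranteed amounts: Thornfield Interchange $4,391,000. Balance $2,363,600.
Balance split over remaining clients served 1,230: Garrison Greenway 1,888,958.37 → $1,888,950; South Terminal 474,641.63 → $474,650.

Thornfield Interchange: $4,391,000 · Garrison Greenway: $1,888,950 · South Terminal: $474,650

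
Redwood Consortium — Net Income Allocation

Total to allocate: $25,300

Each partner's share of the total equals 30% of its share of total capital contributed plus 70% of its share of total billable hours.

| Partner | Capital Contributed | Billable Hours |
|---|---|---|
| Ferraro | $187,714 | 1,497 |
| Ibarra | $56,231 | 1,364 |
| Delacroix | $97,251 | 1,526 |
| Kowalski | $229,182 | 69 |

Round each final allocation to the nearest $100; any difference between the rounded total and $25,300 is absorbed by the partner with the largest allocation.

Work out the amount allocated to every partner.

Totals — capital contributed 570,378, billable hours 4,456.
Blended shares (30% capital contributed + 70% billable hours): Ferraro 0.3339; Ibarra 0.2438; Delacroix 0.2909; Kowalski 0.1314.
Unrounded shares: Ferraro 8,447.61; Ibarra 6,169.37; Delacroix 7,359.08; Kowalski 3,323.95.
After rounding ($100): Ferraro $8,400; Ibarra $6,200; Delacroix $7,400; Kowalski $3,300. Sum = $25,300.
No rounding difference to absorb.

Ferraro: $8,400; Ibarra: $6,200; Delacroix: $7,400; Kowalski: $3,300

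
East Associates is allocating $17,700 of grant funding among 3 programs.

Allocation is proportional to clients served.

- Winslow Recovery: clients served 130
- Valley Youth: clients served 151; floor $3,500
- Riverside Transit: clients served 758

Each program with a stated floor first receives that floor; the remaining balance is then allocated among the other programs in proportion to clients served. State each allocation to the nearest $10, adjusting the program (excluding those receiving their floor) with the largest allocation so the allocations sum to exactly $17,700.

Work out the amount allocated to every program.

Fund the minimums — Valley Youth $3,500. Balance $14,200.
Balance split over remaining clients served 888: Winslow Recovery 2,078.83 → $2,080; Riverside Transit 12,121.17 → $12,120.

Winslow Recovery: $2,080 | Valley Youth: $3,500 | Riverside Transit: $12,120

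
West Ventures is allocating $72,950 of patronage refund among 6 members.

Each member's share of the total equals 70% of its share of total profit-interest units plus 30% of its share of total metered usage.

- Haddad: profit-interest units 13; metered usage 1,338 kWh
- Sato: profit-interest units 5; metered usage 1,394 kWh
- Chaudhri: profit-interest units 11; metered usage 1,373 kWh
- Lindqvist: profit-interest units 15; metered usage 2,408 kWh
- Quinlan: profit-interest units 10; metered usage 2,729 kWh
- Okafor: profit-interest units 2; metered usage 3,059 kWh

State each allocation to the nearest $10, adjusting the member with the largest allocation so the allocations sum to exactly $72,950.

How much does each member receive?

Haddad: $14,230 | Sato: $7,040 | Chaudhri: $12,470 | Lindqvist: $17,970 | Quinlan: $13,970 | Okafor: $7,270

Totals — profit-interest units 56, metered usage 12,301.
Combined weights (70% profit-interest units + 30% metered usage): Haddad 0.1951; Sato 0.0965; Chaudhri 0.1710; Lindqvist 0.2462; Quinlan 0.1916; Okafor 0.0996.
Raw shares: Haddad 14,234.84; Sato 7,039.47; Chaudhri 12,473.36; Lindqvist 17,962.25; Quinlan 13,973.98; Okafor 7,266.09.
After rounding ($10): Haddad $14,230; Sato $7,040; Chaudhri $12,470; Lindqvist $17,960; Quinlan $13,970; Okafor $7,270. Sum = $72,940.
Difference $72,950 − $72,940 = +$10 applied to largest allocation (Lindqvist): Lindqvist becomes $17,970.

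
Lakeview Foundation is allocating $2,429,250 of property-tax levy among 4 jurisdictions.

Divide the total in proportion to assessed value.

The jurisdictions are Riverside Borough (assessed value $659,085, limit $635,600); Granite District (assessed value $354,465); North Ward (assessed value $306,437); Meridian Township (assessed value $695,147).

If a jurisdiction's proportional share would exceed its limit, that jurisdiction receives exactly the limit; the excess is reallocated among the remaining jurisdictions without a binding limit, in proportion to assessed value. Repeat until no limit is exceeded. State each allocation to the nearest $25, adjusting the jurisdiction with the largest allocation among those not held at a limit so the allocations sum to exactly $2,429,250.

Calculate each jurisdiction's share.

Riverside Borough: $635,600 · Granite District: $468,850 · North Ward: $405,325 · Meridian Township: $919,475

Total assessed value = 2,015,134.
Proportional shares (ignoring caps): Riverside Borough 794,528.92; Granite District 427,308.61; North Ward 369,410.71; Meridian Township 838,001.77.
Held at cap: Riverside Borough ($635,600); residual $1,793,650 reallocated over remaining assessed value 1,356,049.
Shares after redistribution: Granite District 468,851.90 → $468,850; North Ward 405,325.12 → $405,325; Meridian Township 919,472.98 → $919,475.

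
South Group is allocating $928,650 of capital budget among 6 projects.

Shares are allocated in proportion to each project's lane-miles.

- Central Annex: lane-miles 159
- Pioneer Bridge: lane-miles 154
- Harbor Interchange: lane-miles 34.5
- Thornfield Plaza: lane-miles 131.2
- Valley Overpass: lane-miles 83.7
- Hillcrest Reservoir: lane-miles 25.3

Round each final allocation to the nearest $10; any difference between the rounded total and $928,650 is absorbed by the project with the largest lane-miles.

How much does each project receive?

Lane-miles total: 159 + 154 + 34.5 + 131.2 + 83.7 + 25.3 = 587.7.
Pro-rata amounts: Central Annex 251,242.73; Pioneer Bridge 243,342.01; Harbor Interchange 54,514.93; Thornfield Plaza 207,314.75; Valley Overpass 132,257.96; Hillcrest Reservoir 39,977.62.
At nearest $10: Central Annex $251,240; Pioneer Bridge $243,340; Harbor Interchange $54,510; Thornfield Plaza $207,310; Valley Overpass $132,260; Hillcrest Reservoir $39,980. Sum = $928,640.
Difference $928,650 − $928,640 = +$10 applied to largest lane-miles (Central Annex): Central Annex becomes $251,250.

Central Annex: $251,250; Pioneer Bridge: $243,340; Harbor Interchange: $54,510; Thornfield Plaza: $207,310; Valley Overpass: $132,260; Hillcrest Reservoir: $39,980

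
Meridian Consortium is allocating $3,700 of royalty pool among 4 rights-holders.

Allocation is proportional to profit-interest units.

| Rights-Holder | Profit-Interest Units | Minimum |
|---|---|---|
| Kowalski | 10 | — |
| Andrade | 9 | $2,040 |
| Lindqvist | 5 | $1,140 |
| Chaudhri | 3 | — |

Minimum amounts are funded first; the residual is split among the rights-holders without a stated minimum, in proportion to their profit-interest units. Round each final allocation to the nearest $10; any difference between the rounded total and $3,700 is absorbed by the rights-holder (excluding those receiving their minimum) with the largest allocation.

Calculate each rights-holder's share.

Kowalski: $400 | Andrade: $2,040 | Lindqvist: $1,140 | Chaudhri: $120

Fund the minimums — Andrade $2,040; Lindqvist $1,140. Residual $520.
Residual split over remaining profit-interest units 13: Kowalski 400.00 → $400; Chaudhri 120.00 → $120.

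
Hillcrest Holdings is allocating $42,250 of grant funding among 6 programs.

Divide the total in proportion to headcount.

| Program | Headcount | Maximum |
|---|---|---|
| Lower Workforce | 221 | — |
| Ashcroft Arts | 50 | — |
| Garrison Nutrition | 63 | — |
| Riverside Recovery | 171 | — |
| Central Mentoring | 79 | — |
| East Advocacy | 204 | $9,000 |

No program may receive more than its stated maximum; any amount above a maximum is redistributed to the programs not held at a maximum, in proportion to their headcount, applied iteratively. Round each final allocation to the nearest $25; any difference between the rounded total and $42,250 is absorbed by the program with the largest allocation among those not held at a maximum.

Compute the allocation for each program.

Lower Workforce: $12,600 | Ashcroft Arts: $2,850 | Garrison Nutrition: $3,575 | Riverside Recovery: $9,725 | Central Mentoring: $4,500 | East Advocacy: $9,000

Combined headcount = 788.
Unconstrained shares: Lower Workforce 11,849.30; Ashcroft Arts 2,680.84; Garrison Nutrition 3,377.86; Riverside Recovery 9,168.46; Central Mentoring 4,235.72; East Advocacy 10,937.82.
Capped: East Advocacy ($9,000); balance $33,250 reallocated over remaining headcount 584.
Redistributed shares: Lower Workforce 12,582.62 → $12,575; Ashcroft Arts 2,846.75 → $2,850; Garrison Nutrition 3,586.90 → $3,575; Riverside Recovery 9,735.87 → $9,725; Central Mentoring 4,497.86 → $4,500.
Rounding difference +$25 applied to Lower Workforce → $12,600.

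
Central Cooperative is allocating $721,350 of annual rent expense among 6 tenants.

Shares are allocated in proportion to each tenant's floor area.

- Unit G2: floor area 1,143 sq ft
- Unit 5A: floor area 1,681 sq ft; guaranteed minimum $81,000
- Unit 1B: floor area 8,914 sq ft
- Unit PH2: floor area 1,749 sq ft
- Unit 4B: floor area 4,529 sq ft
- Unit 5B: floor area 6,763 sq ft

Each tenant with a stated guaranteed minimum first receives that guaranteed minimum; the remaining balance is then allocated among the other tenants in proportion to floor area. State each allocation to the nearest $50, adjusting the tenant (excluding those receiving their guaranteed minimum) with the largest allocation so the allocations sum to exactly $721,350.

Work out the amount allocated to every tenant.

Unit G2: $31,700 · Unit 5A: $81,000 · Unit 1B: $247,100 · Unit PH2: $48,500 · Unit 4B: $125,550 · Unit 5B: $187,500

Minimums first: Unit 5A $81,000. Remaining pool $640,350.
Remaining pool split over remaining floor area 23,098: Unit G2 31,687.59 → $31,700; Unit 1B 247,124.42 → $247,100; Unit PH2 48,487.84 → $48,500; Unit 4B 125,558.28 → $125,550; Unit 5B 187,491.86 → $187,500.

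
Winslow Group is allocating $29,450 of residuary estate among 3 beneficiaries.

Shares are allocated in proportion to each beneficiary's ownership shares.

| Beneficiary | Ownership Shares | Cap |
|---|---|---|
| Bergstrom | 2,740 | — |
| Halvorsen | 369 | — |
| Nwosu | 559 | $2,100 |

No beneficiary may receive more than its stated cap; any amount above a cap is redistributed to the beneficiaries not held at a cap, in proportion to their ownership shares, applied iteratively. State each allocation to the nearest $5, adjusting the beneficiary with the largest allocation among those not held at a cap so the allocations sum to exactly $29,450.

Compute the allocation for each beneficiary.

Combined ownership shares = 3,668.
Proportional shares (ignoring caps): Bergstrom 21,999.18; Halvorsen 2,962.66; Nwosu 4,488.15.
Capped: Nwosu ($2,100); balance $27,350 reallocated over remaining ownership shares 3,109.
Redistributed shares: Bergstrom 24,103.89 → $24,105; Halvorsen 3,246.11 → $3,245.

Bergstrom: $24,105 | Halvorsen: $3,245 | Nwosu: $2,100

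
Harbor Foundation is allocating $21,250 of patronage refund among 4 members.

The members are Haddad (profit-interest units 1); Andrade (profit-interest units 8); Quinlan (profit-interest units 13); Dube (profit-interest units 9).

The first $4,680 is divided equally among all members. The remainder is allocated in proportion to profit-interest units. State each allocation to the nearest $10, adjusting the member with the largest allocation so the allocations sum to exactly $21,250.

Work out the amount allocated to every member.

$4,680 shared equally gives $1,170 per member.
Remainder $16,570 by profit-interest units (total 31): Haddad 534.52 → $530; Andrade 4,276.13 → $4,280; Quinlan 6,948.71 → $6,950; Dube 4,810.65 → $4,810.
Totals: Haddad $1,170 + $530 = $1,700; Andrade $1,170 + $4,280 = $5,450; Quinlan $1,170 + $6,950 = $8,120; Dube $1,170 + $4,810 = $5,980.

Haddad: $1,700 · Andrade: $5,450 · Quinlan: $8,120 · Dube: $5,980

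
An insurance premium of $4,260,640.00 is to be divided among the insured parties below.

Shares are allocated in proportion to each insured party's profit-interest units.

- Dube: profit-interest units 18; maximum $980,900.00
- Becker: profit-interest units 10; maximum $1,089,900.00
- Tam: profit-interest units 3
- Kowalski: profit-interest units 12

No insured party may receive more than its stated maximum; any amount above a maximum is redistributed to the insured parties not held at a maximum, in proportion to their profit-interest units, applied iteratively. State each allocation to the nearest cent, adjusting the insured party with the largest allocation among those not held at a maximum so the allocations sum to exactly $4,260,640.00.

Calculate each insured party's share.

Sum of profit-interest units: 43.
Unconstrained shares: Dube 1,783,523.7209; Becker 990,846.5116; Tam 297,253.9535; Kowalski 1,189,015.8140.
Held at cap: Dube ($980,900.00); remaining pool $3,279,740.00 reallocated over remaining profit-interest units 25.
Held at cap: Becker ($1,089,900.00); remaining pool $2,189,840.00 reallocated over remaining profit-interest units 15.
Redistributed shares: Tam 437,968.0000 → $437,968.00; Kowalski 1,751,872.0000 → $1,751,872.00.

Dube: $980,900.00 · Becker: $1,089,900.00 · Tam: $437,968.00 · Kowalski: $1,751,872.00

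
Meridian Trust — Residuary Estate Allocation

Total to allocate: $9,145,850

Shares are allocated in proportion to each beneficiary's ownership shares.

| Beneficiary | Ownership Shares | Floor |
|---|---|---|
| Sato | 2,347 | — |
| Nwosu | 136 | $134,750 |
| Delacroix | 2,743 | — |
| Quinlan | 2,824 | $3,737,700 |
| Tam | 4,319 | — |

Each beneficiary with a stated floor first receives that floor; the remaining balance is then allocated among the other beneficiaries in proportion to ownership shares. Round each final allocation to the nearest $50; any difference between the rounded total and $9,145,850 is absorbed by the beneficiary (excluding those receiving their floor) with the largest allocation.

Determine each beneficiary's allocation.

Sato: $1,315,400; Nwosu: $134,750; Delacroix: $1,537,350; Quinlan: $3,737,700; Tam: $2,420,650

Guaranteed amounts: Nwosu $134,750; Quinlan $3,737,700. Residual $5,273,400.
Residual split over remaining ownership shares 9,409: Sato 1,315,407.57 → $1,315,400; Delacroix 1,537,351.07 → $1,537,350; Tam 2,420,641.36 → $2,420,650.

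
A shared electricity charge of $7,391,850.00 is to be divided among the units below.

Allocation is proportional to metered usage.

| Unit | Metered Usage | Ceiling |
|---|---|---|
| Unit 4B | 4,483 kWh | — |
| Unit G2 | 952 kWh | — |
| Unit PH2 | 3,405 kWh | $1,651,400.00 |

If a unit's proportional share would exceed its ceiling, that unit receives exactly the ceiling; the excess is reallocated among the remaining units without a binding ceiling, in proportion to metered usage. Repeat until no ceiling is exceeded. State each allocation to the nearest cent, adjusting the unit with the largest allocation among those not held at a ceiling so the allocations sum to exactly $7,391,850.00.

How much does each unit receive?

Unit 4B: $4,734,947.07; Unit G2: $1,005,502.93; Unit PH2: $1,651,400.00

Sum of metered usage: 8,840.
Unconstrained shares: Unit 4B 3,748,604.4740; Unit G2 796,045.3846; Unit PH2 2,847,200.1414.
Held at cap: Unit PH2 ($1,651,400.00); remaining pool $5,740,450.00 reallocated over remaining metered usage 5,435.
Shares after redistribution: Unit 4B 4,734,947.0745 → $4,734,947.07; Unit G2 1,005,502.9255 → $1,005,502.93.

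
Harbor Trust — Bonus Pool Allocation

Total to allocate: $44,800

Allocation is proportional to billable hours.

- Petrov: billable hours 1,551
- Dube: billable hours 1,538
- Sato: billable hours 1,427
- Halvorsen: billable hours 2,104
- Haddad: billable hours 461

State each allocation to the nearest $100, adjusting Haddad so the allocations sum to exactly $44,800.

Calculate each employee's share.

Sum of billable hours: 7,081.
Unrounded shares: Petrov 1,551/7,081 × $44,800 = 9,812.85; Dube 1,538/7,081 × $44,800 = 9,730.60; Sato 1,427/7,081 × $44,800 = 9,028.33; Halvorsen 2,104/7,081 × $44,800 = 13,311.57; Haddad 461/7,081 × $44,800 = 2,916.65.
At nearest $100: Petrov $9,800; Dube $9,700; Sato $9,000; Halvorsen $13,300; Haddad $2,900. Sum = $44,700.
Difference $44,800 − $44,700 = +$100 applied to Haddad: Haddad becomes $3,000.

Petrov: $9,800 | Dube: $9,700 | Sato: $9,000 | Halvorsen: $13,300 | Haddad: $3,000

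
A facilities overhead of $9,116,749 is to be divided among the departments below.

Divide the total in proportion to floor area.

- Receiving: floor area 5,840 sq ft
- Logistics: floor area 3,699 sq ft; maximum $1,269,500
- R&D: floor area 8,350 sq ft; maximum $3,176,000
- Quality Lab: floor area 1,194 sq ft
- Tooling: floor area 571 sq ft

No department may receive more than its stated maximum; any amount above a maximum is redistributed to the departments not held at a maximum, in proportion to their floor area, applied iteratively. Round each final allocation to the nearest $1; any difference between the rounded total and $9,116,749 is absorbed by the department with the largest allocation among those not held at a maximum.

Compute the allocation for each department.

Total floor area = 19,654.
Unconstrained shares: Receiving 2,708,955.64; Logistics 1,715,826.53; R&D 3,873,249.93; Quality Lab 553,851.55; Tooling 264,865.35.
Held at cap: Logistics ($1,269,500), R&D ($3,176,000); residual $4,671,249 reallocated over remaining floor area 7,605.
Redistributed shares: Receiving 3,587,126.12 → $3,587,126; Quality Lab 733,395.31 → $733,395; Tooling 350,727.57 → $350,728.

Receiving: $3,587,126 · Logistics: $1,269,500 · R&D: $3,176,000 · Quality Lab: $733,395 · Tooling: $350,728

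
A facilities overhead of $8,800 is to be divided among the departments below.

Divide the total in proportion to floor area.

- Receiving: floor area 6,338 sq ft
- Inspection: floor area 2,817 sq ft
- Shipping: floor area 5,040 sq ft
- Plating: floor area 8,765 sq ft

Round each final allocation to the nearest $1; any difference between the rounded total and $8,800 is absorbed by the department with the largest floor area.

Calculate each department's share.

Total floor area = 6,338 + 2,817 + 5,040 + 8,765 = 22,960.
Pro-rata amounts: Receiving 2,429.20; Inspection 1,079.69; Shipping 1,931.71; Plating 3,359.41.
Rounded to nearest $1: Receiving $2,429; Inspection $1,080; Shipping $1,932; Plating $3,359. Sum = $8,800.
Sum already equals the total — no adjustment.

Receiving: $2,429 | Inspection: $1,080 | Shipping: $1,932 | Plating: $3,359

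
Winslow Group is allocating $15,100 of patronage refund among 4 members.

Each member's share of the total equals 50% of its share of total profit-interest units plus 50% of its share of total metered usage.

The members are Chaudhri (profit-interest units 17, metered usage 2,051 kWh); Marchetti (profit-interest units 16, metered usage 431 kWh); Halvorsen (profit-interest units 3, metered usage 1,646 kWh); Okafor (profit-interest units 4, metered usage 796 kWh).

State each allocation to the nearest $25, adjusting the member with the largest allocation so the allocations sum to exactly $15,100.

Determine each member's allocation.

Chaudhri: $6,350; Marchetti: $3,675; Halvorsen: $3,100; Okafor: $1,975

Totals — profit-interest units 40, metered usage 4,924.
Blended shares (50% profit-interest units + 50% metered usage): Chaudhri 0.4208; Marchetti 0.2438; Halvorsen 0.2046; Okafor 0.1308.
Unrounded shares: Chaudhri 6,353.56; Marchetti 3,680.85; Halvorsen 3,090.07; Okafor 1,975.51.
At nearest $25: Chaudhri $6,350; Marchetti $3,675; Halvorsen $3,100; Okafor $1,975. Sum = $15,100.
Sum already equals the total — no adjustment.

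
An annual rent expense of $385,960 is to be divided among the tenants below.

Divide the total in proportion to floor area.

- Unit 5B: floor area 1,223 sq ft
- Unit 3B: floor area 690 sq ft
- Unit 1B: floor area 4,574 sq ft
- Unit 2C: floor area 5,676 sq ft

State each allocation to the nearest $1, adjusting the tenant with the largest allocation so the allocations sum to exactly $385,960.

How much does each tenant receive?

Floor area total: 12,163.
Unrounded shares: Unit 5B 1,223/12,163 × $385,960 = 38,808.61; Unit 3B 690/12,163 × $385,960 = 21,895.29; Unit 1B 4,574/12,163 × $385,960 = 145,143.55; Unit 2C 5,676/12,163 × $385,960 = 180,112.55.
At nearest $1: Unit 5B $38,809; Unit 3B $21,895; Unit 1B $145,144; Unit 2C $180,113. Sum = $385,961.
Difference $385,960 − $385,961 = −$1 applied to largest allocation (Unit 2C): Unit 2C becomes $180,112.

Unit 5B: $38,809; Unit 3B: $21,895; Unit 1B: $145,144; Unit 2C: $180,112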